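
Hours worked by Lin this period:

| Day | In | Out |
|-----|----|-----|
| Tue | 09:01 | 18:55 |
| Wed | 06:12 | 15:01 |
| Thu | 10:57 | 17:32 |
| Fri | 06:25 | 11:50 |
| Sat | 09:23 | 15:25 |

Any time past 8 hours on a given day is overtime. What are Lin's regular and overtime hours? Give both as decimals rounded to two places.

Tue: 09:01–18:55 = 9 h 54 min
Wed: 06:12–15:01 = 8 h 49 min
Thu: 10:57–17:32 = 6 h 35 min
Fri: 06:25–11:50 = 5 h 25 min
Sat: 09:23–15:25 = 6 h 2 min
Tue reg 8 h 0 min / OT 1 h 54 min; Wed reg 8 h 0 min / OT 0 h 49 min; Thu reg 6 h 35 min / OT 0 h 0 min; Fri reg 5 h 25 min / OT 0 h 0 min; Sat reg 6 h 2 min / OT 0 h 0 min.
Totals: regular 34 h 2 min, overtime 2 h 43 min.

Regular 34.03 hours, overtime 2.72 hours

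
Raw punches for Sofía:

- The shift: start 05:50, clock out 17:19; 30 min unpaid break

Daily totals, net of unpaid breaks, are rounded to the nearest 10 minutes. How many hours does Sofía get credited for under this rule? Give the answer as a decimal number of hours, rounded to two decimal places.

11.00 hours

The shift: 05:50–17:19 = 11 h 29 min − 30 min = 10 h 59 min → rounds to 11 h 0 min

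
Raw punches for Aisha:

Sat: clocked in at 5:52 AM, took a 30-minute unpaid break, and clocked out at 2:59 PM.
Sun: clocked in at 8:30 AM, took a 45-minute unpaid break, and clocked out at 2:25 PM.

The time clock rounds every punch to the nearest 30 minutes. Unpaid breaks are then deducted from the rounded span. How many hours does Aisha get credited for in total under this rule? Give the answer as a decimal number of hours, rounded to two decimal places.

Sat: in 5:52 AM→6:00 AM, out 2:59 PM→3:00 PM; 9 h 0 min − 30 min = 8 h 30 min
Sun: in 8:30 AM→8:30 AM, out 2:25 PM→2:30 PM; 6 h 0 min − 45 min = 5 h 15 min
Total credited: 13 h 45 min.

13.75 hours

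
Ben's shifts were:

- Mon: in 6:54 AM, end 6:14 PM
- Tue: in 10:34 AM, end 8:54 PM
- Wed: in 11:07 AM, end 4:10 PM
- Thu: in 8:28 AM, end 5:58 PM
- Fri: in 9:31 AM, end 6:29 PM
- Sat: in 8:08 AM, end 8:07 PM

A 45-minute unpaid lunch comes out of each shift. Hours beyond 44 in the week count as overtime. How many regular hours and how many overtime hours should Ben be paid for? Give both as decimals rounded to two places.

Mon: 6:54 AM–6:14 PM = 11 h 20 min; less 45 min break → 10 h 35 min
Tue: 10:34 AM–8:54 PM = 10 h 20 min; less 45 min break → 9 h 35 min
Wed: 11:07 AM–4:10 PM = 5 h 3 min; less 45 min break → 4 h 18 min
Thu: 8:28 AM–5:58 PM = 9 h 30 min; less 45 min break → 8 h 45 min
Fri: 9:31 AM–6:29 PM = 8 h 58 min; less 45 min break → 8 h 13 min
Sat: 8:08 AM–8:07 PM = 11 h 59 min; less 45 min break → 11 h 14 min
Total worked: 52 h 40 min = 52.67 h.
Threshold 44 h → overtime 8 h 40 min, regular 44 h 0 min.

Regular 44.00 hours, overtime 8.67 hours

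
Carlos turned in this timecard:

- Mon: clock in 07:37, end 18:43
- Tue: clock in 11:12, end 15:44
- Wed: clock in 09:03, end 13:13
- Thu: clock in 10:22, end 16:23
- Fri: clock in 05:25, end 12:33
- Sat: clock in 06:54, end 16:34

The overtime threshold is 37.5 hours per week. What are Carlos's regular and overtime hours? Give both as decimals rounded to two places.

Mon: 07:37–18:43 = 11 h 6 min
Tue: 11:12–15:44 = 4 h 32 min
Wed: 09:03–13:13 = 4 h 10 min
Thu: 10:22–16:23 = 6 h 1 min
Fri: 05:25–12:33 = 7 h 8 min
Sat: 06:54–16:34 = 9 h 40 min
Total worked: 42 h 37 min = 42.62 h.
Threshold 37.5 h → overtime 5 h 7 min, regular 37 h 30 min.

Regular 37.50 hours, overtime 5.12 hours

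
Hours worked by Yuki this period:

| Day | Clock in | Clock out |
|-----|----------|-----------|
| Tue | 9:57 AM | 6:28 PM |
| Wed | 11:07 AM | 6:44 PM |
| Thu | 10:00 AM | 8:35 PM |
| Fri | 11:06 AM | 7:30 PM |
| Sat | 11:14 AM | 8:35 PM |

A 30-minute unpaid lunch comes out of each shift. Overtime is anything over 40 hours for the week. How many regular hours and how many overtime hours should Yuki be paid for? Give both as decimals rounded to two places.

Regular 40.00 hours, overtime 1.97 hours

Tue: 9:57 AM–6:28 PM = 8 h 31 min; less 30 min break → 8 h 1 min
Wed: 11:07 AM–6:44 PM = 7 h 37 min; less 30 min break → 7 h 7 min
Thu: 10:00 AM–8:35 PM = 10 h 35 min; less 30 min break → 10 h 5 min
Fri: 11:06 AM–7:30 PM = 8 h 24 min; less 30 min break → 7 h 54 min
Sat: 11:14 AM–8:35 PM = 9 h 21 min; less 30 min break → 8 h 51 min
Total worked: 41 h 58 min = 41.97 h.
Threshold 40 h → overtime 1 h 58 min, regular 40 h 0 min.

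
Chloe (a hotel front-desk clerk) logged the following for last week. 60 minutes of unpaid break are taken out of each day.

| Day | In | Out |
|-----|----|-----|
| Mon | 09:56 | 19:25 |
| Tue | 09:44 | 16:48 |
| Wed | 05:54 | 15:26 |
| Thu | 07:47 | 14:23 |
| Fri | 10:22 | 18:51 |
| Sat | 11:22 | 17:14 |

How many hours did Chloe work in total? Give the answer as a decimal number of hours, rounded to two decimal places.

Mon: 09:56–19:25 = 9 h 29 min; less 60 min break → 8 h 29 min
Tue: 09:44–16:48 = 7 h 4 min; less 60 min break → 6 h 4 min
Wed: 05:54–15:26 = 9 h 32 min; less 60 min break → 8 h 32 min
Thu: 07:47–14:23 = 6 h 36 min; less 60 min break → 5 h 36 min
Fri: 10:22–18:51 = 8 h 29 min; less 60 min break → 7 h 29 min
Sat: 11:22–17:14 = 5 h 52 min; less 60 min break → 4 h 52 min
Total: 8 h 29 min + 6 h 4 min + 8 h 32 min + 5 h 36 min + 7 h 29 min + 4 h 52 min = 41 h 2 min.

41.03 hours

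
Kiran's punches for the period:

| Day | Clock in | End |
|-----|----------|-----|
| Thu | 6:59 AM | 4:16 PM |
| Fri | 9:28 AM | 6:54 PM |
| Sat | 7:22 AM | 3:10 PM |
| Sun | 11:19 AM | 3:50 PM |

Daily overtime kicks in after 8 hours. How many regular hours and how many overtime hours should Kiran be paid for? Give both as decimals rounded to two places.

Thu: 6:59 AM–4:16 PM = 9 h 17 min
Fri: 9:28 AM–6:54 PM = 9 h 26 min
Sat: 7:22 AM–3:10 PM = 7 h 48 min
Sun: 11:19 AM–3:50 PM = 4 h 31 min
Thu reg 8 h 0 min / OT 1 h 17 min; Fri reg 8 h 0 min / OT 1 h 26 min; Sat reg 7 h 48 min / OT 0 h 0 min; Sun reg 4 h 31 min / OT 0 h 0 min.
Totals: regular 28 h 19 min, overtime 2 h 43 min.

Regular 28.32 hours, overtime 2.72 hours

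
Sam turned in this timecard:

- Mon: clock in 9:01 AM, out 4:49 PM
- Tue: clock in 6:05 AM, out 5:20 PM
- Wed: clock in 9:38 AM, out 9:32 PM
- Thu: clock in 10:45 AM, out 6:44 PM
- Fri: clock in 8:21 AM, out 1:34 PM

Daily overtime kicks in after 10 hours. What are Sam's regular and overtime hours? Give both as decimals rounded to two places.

Regular 41.00 hours, overtime 3.15 hours

Mon: 9:01 AM–4:49 PM = 7 h 48 min
Tue: 6:05 AM–5:20 PM = 11 h 15 min
Wed: 9:38 AM–9:32 PM = 11 h 54 min
Thu: 10:45 AM–6:44 PM = 7 h 59 min
Fri: 8:21 AM–1:34 PM = 5 h 13 min
Mon reg 7 h 48 min / OT 0 h 0 min; Tue reg 10 h 0 min / OT 1 h 15 min; Wed reg 10 h 0 min / OT 1 h 54 min; Thu reg 7 h 59 min / OT 0 h 0 min; Fri reg 5 h 13 min / OT 0 h 0 min.
Totals: regular 41 h 0 min, overtime 3 h 9 min.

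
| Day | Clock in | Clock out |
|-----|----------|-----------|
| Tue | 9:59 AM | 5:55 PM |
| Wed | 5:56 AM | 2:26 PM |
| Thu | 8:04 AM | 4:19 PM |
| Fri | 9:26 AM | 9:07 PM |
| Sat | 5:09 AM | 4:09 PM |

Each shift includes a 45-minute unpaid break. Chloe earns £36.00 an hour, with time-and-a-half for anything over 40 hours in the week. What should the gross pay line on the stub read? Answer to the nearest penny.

£1635.30

Tue: 9:59 AM–5:55 PM = 7 h 56 min; less 45 min break → 7 h 11 min
Wed: 5:56 AM–2:26 PM = 8 h 30 min; less 45 min break → 7 h 45 min
Thu: 8:04 AM–4:19 PM = 8 h 15 min; less 45 min break → 7 h 30 min
Fri: 9:26 AM–9:07 PM = 11 h 41 min; less 45 min break → 10 h 56 min
Sat: 5:09 AM–4:09 PM = 11 h 0 min; less 45 min break → 10 h 15 min
Total worked: 43 h 37 min = 2617 min.
Regular 40 h 0 min = 2400 min at £36.00/h; overtime 3 h 37 min = 217 min at £54.00/h.
Pay = (2400 × £36.00 + 217 × £54.00) ÷ 60 = £1635.30.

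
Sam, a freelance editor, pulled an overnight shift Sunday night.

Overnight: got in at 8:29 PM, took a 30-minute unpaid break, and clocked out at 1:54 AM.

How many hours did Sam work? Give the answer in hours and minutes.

Overnight: 8:29 PM → midnight = 3 h 31 min; midnight → 1:54 AM = 1 h 54 min; span 5 h 25 min; less 30 min break → 4 h 55 min

4 h 55 min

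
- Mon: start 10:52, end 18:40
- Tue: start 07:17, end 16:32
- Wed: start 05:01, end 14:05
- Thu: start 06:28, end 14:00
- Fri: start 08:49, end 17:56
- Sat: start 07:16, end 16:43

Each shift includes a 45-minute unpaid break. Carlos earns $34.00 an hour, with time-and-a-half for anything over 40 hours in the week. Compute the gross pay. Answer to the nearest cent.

$1753.55

Mon: 10:52–18:40 = 7 h 48 min; less 45 min break → 7 h 3 min
Tue: 07:17–16:32 = 9 h 15 min; less 45 min break → 8 h 30 min
Wed: 05:01–14:05 = 9 h 4 min; less 45 min break → 8 h 19 min
Thu: 06:28–14:00 = 7 h 32 min; less 45 min break → 6 h 47 min
Fri: 08:49–17:56 = 9 h 7 min; less 45 min break → 8 h 22 min
Sat: 07:16–16:43 = 9 h 27 min; less 45 min break → 8 h 42 min
Total worked: 47 h 43 min = 2863 min.
Regular 40 h 0 min = 2400 min at $34.00/h; overtime 7 h 43 min = 463 min at $51.00/h.
Pay = (2400 × $34.00 + 463 × $51.00) ÷ 60 = $1753.55.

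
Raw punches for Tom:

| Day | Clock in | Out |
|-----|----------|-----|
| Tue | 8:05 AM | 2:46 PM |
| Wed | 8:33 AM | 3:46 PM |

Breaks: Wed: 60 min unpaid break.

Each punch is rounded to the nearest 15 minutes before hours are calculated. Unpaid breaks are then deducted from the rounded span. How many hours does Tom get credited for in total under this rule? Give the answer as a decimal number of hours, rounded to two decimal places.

13.00 hours

Tue: in 8:05 AM→8:00 AM, out 2:46 PM→2:45 PM; 6 h 45 min
Wed: in 8:33 AM→8:30 AM, out 3:46 PM→3:45 PM; 7 h 15 min − 60 min = 6 h 15 min
Total credited: 13 h 0 min.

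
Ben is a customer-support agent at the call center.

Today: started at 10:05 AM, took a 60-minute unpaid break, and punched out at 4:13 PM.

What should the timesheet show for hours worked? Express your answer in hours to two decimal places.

5.13 hours

Today: 10:05 AM–4:13 PM = 6 h 8 min; less 60 min break → 5 h 8 min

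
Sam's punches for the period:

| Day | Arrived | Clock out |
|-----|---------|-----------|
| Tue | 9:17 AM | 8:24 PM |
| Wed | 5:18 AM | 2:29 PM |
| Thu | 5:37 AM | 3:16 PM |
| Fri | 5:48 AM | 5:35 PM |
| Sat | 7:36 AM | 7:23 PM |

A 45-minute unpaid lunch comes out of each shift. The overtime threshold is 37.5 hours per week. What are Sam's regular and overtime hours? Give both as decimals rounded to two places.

Regular 37.50 hours, overtime 12.27 hours

Tue: 9:17 AM–8:24 PM = 11 h 7 min; less 45 min break → 10 h 22 min
Wed: 5:18 AM–2:29 PM = 9 h 11 min; less 45 min break → 8 h 26 min
Thu: 5:37 AM–3:16 PM = 9 h 39 min; less 45 min break → 8 h 54 min
Fri: 5:48 AM–5:35 PM = 11 h 47 min; less 45 min break → 11 h 2 min
Sat: 7:36 AM–7:23 PM = 11 h 47 min; less 45 min break → 11 h 2 min
Total worked: 49 h 46 min = 49.77 h.
Threshold 37.5 h → overtime 12 h 16 min, regular 37 h 30 min.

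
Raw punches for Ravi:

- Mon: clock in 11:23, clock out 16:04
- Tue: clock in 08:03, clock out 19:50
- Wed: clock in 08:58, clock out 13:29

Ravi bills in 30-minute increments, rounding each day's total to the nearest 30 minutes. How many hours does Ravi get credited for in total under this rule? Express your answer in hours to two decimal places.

Mon: 11:23–16:04 = 4 h 41 min → rounds to 4 h 30 min
Tue: 08:03–19:50 = 11 h 47 min → rounds to 12 h 0 min
Wed: 08:58–13:29 = 4 h 31 min → rounds to 4 h 30 min
Total credited: 21 h 0 min.

21.00 hours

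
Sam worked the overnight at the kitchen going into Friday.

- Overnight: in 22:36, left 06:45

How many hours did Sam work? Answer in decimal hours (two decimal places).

Overnight: 22:36 → midnight = 1 h 24 min; midnight → 06:45 = 6 h 45 min; span 8 h 9 min

8.15 hours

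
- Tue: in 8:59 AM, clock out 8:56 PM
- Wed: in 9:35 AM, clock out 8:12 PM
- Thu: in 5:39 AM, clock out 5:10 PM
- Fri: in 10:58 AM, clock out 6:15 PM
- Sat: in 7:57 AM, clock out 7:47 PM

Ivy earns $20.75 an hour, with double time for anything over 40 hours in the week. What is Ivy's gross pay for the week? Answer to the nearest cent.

Tue: 8:59 AM–8:56 PM = 11 h 57 min
Wed: 9:35 AM–8:12 PM = 10 h 37 min
Thu: 5:39 AM–5:10 PM = 11 h 31 min
Fri: 10:58 AM–6:15 PM = 7 h 17 min
Sat: 7:57 AM–7:47 PM = 11 h 50 min
Total worked: 53 h 12 min = 3192 min.
Regular 40 h 0 min = 2400 min at $20.75/h; overtime 13 h 12 min = 792 min at $41.50/h.
Pay = (2400 × $20.75 + 792 × $41.50) ÷ 60 = $1377.80.

$1377.80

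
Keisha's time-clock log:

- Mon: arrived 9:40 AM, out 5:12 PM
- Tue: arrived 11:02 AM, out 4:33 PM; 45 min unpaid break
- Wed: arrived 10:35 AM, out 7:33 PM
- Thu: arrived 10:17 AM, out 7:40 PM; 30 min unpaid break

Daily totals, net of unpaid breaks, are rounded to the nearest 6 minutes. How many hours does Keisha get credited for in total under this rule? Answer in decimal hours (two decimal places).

30.20 hours

Mon: 9:40 AM–5:12 PM = 7 h 32 min → rounds to 7 h 30 min
Tue: 11:02 AM–4:33 PM = 5 h 31 min − 45 min = 4 h 46 min → rounds to 4 h 48 min
Wed: 10:35 AM–7:33 PM = 8 h 58 min → rounds to 9 h 0 min
Thu: 10:17 AM–7:40 PM = 9 h 23 min − 30 min = 8 h 53 min → rounds to 8 h 54 min
Total credited: 30 h 12 min.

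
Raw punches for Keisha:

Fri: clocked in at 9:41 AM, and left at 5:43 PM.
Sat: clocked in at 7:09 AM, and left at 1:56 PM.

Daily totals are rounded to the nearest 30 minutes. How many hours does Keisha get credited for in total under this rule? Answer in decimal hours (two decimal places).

15.00 hours

Fri: 9:41 AM–5:43 PM = 8 h 2 min → rounds to 8 h 0 min
Sat: 7:09 AM–1:56 PM = 6 h 47 min → rounds to 7 h 0 min
Total credited: 15 h 0 min.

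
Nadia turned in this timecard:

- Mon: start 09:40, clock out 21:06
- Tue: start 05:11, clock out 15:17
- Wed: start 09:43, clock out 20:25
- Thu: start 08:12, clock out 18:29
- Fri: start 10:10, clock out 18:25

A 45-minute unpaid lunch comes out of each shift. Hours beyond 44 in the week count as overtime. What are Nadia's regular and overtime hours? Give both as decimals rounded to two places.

Regular 44.00 hours, overtime 3.02 hours

Mon: 09:40–21:06 = 11 h 26 min; less 45 min break → 10 h 41 min
Tue: 05:11–15:17 = 10 h 6 min; less 45 min break → 9 h 21 min
Wed: 09:43–20:25 = 10 h 42 min; less 45 min break → 9 h 57 min
Thu: 08:12–18:29 = 10 h 17 min; less 45 min break → 9 h 32 min
Fri: 10:10–18:25 = 8 h 15 min; less 45 min break → 7 h 30 min
Total worked: 47 h 1 min = 47.02 h.
Threshold 44 h → overtime 3 h 1 min, regular 44 h 0 min.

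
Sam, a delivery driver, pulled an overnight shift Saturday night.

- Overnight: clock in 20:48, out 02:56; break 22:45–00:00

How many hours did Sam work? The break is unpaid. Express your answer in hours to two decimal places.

4.88 hours

Overnight: 20:48 → midnight = 3 h 12 min; midnight → 02:56 = 2 h 56 min; span 6 h 8 min; less 75 min break → 4 h 53 min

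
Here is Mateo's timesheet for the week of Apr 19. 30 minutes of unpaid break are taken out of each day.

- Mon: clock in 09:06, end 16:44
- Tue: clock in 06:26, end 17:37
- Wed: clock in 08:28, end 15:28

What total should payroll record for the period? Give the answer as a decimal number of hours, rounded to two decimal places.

24.32 hours

Mon: 09:06–16:44 = 7 h 38 min; less 30 min break → 7 h 8 min
Tue: 06:26–17:37 = 11 h 11 min; less 30 min break → 10 h 41 min
Wed: 08:28–15:28 = 7 h 0 min; less 30 min break → 6 h 30 min
Total: 7 h 8 min + 10 h 41 min + 6 h 30 min = 24 h 19 min.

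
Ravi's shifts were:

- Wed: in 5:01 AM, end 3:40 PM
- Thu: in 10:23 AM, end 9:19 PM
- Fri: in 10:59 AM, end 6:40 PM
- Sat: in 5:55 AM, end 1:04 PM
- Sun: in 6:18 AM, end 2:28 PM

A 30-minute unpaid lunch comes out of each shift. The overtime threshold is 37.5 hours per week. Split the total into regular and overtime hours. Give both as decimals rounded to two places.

Regular 37.50 hours, overtime 4.58 hours

Wed: 5:01 AM–3:40 PM = 10 h 39 min; less 30 min break → 10 h 9 min
Thu: 10:23 AM–9:19 PM = 10 h 56 min; less 30 min break → 10 h 26 min
Fri: 10:59 AM–6:40 PM = 7 h 41 min; less 30 min break → 7 h 11 min
Sat: 5:55 AM–1:04 PM = 7 h 9 min; less 30 min break → 6 h 39 min
Sun: 6:18 AM–2:28 PM = 8 h 10 min; less 30 min break → 7 h 40 min
Total worked: 42 h 5 min = 42.08 h.
Threshold 37.5 h → overtime 4 h 35 min, regular 37 h 30 min.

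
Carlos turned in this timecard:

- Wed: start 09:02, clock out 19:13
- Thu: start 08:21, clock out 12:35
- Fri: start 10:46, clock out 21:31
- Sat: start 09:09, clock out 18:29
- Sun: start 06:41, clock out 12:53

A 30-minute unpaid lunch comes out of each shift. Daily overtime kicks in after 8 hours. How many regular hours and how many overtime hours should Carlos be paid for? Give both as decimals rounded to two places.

Wed: 09:02–19:13 = 10 h 11 min; less 30 min break → 9 h 41 min
Thu: 08:21–12:35 = 4 h 14 min; less 30 min break → 3 h 44 min
Fri: 10:46–21:31 = 10 h 45 min; less 30 min break → 10 h 15 min
Sat: 09:09–18:29 = 9 h 20 min; less 30 min break → 8 h 50 min
Sun: 06:41–12:53 = 6 h 12 min; less 30 min break → 5 h 42 min
Wed reg 8 h 0 min / OT 1 h 41 min; Thu reg 3 h 44 min / OT 0 h 0 min; Fri reg 8 h 0 min / OT 2 h 15 min; Sat reg 8 h 0 min / OT 0 h 50 min; Sun reg 5 h 42 min / OT 0 h 0 min.
Totals: regular 33 h 26 min, overtime 4 h 46 min.

Regular 33.43 hours, overtime 4.77 hours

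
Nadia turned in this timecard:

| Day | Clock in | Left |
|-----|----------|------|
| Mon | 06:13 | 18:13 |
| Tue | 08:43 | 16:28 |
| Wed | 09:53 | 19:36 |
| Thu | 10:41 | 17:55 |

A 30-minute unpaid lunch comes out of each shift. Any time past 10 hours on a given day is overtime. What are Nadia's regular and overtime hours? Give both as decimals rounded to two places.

Regular 33.20 hours, overtime 1.50 hours

Mon: 06:13–18:13 = 12 h 0 min; less 30 min break → 11 h 30 min
Tue: 08:43–16:28 = 7 h 45 min; less 30 min break → 7 h 15 min
Wed: 09:53–19:36 = 9 h 43 min; less 30 min break → 9 h 13 min
Thu: 10:41–17:55 = 7 h 14 min; less 30 min break → 6 h 44 min
Mon reg 10 h 0 min / OT 1 h 30 min; Tue reg 7 h 15 min / OT 0 h 0 min; Wed reg 9 h 13 min / OT 0 h 0 min; Thu reg 6 h 44 min / OT 0 h 0 min.
Totals: regular 33 h 12 min, overtime 1 h 30 min.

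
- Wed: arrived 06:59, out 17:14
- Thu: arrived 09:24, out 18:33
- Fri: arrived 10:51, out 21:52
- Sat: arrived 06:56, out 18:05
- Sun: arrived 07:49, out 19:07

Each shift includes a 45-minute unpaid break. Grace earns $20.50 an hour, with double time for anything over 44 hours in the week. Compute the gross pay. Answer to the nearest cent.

Wed: 06:59–17:14 = 10 h 15 min; less 45 min break → 9 h 30 min
Thu: 09:24–18:33 = 9 h 9 min; less 45 min break → 8 h 24 min
Fri: 10:51–21:52 = 11 h 1 min; less 45 min break → 10 h 16 min
Sat: 06:56–18:05 = 11 h 9 min; less 45 min break → 10 h 24 min
Sun: 07:49–19:07 = 11 h 18 min; less 45 min break → 10 h 33 min
Total worked: 49 h 7 min = 2947 min.
Regular 44 h 0 min = 2640 min at $20.50/h; overtime 5 h 7 min = 307 min at $41.00/h.
Pay = (2640 × $20.50 + 307 × $41.00) ÷ 60 = $1111.78.

$1111.78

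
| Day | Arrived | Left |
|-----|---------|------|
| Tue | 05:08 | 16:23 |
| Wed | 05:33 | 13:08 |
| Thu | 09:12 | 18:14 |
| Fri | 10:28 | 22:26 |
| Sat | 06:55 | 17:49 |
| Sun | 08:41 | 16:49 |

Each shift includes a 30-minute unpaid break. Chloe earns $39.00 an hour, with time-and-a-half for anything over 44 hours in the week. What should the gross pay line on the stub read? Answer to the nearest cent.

$2410.20

Tue: 05:08–16:23 = 11 h 15 min; less 30 min break → 10 h 45 min
Wed: 05:33–13:08 = 7 h 35 min; less 30 min break → 7 h 5 min
Thu: 09:12–18:14 = 9 h 2 min; less 30 min break → 8 h 32 min
Fri: 10:28–22:26 = 11 h 58 min; less 30 min break → 11 h 28 min
Sat: 06:55–17:49 = 10 h 54 min; less 30 min break → 10 h 24 min
Sun: 08:41–16:49 = 8 h 8 min; less 30 min break → 7 h 38 min
Total worked: 55 h 52 min = 3352 min.
Regular 44 h 0 min = 2640 min at $39.00/h; overtime 11 h 52 min = 712 min at $58.50/h.
Pay = (2640 × $39.00 + 712 × $58.50) ÷ 60 = $2410.20.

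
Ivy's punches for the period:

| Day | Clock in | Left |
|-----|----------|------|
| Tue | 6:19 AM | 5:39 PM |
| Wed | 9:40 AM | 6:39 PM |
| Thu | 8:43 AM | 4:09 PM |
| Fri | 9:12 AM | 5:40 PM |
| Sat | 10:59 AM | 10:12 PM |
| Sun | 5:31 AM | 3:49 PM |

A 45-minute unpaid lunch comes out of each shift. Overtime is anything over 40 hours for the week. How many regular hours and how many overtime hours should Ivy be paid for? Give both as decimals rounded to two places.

Regular 40.00 hours, overtime 13.23 hours

Tue: 6:19 AM–5:39 PM = 11 h 20 min; less 45 min break → 10 h 35 min
Wed: 9:40 AM–6:39 PM = 8 h 59 min; less 45 min break → 8 h 14 min
Thu: 8:43 AM–4:09 PM = 7 h 26 min; less 45 min break → 6 h 41 min
Fri: 9:12 AM–5:40 PM = 8 h 28 min; less 45 min break → 7 h 43 min
Sat: 10:59 AM–10:12 PM = 11 h 13 min; less 45 min break → 10 h 28 min
Sun: 5:31 AM–3:49 PM = 10 h 18 min; less 45 min break → 9 h 33 min
Total worked: 53 h 14 min = 53.23 h.
Threshold 40 h → overtime 13 h 14 min, regular 40 h 0 min.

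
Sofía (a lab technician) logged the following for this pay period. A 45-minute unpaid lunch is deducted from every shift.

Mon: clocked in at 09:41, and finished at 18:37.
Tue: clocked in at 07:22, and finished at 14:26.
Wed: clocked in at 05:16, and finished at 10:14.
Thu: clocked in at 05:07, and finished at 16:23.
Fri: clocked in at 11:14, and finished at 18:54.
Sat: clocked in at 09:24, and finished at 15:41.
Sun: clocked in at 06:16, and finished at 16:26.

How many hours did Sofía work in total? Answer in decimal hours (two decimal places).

51.10 hours

Mon: 09:41–18:37 = 8 h 56 min; less 45 min break → 8 h 11 min
Tue: 07:22–14:26 = 7 h 4 min; less 45 min break → 6 h 19 min
Wed: 05:16–10:14 = 4 h 58 min; less 45 min break → 4 h 13 min
Thu: 05:07–16:23 = 11 h 16 min; less 45 min break → 10 h 31 min
Fri: 11:14–18:54 = 7 h 40 min; less 45 min break → 6 h 55 min
Sat: 09:24–15:41 = 6 h 17 min; less 45 min break → 5 h 32 min
Sun: 06:16–16:26 = 10 h 10 min; less 45 min break → 9 h 25 min
Total: 8 h 11 min + 6 h 19 min + 4 h 13 min + 10 h 31 min + 6 h 55 min + 5 h 32 min + 9 h 25 min = 51 h 6 min.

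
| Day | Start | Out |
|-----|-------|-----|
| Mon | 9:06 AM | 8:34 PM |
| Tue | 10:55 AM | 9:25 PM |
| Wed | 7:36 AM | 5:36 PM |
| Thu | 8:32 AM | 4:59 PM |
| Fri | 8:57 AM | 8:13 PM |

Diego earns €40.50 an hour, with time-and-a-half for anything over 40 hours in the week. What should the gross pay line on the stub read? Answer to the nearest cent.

€2329.76

Mon: 9:06 AM–8:34 PM = 11 h 28 min
Tue: 10:55 AM–9:25 PM = 10 h 30 min
Wed: 7:36 AM–5:36 PM = 10 h 0 min
Thu: 8:32 AM–4:59 PM = 8 h 27 min
Fri: 8:57 AM–8:13 PM = 11 h 16 min
Total worked: 51 h 41 min = 3101 min.
Regular 40 h 0 min = 2400 min at €40.50/h; overtime 11 h 41 min = 701 min at €60.75/h.
Pay = (2400 × €40.50 + 701 × €60.75) ÷ 60 = €2329.76.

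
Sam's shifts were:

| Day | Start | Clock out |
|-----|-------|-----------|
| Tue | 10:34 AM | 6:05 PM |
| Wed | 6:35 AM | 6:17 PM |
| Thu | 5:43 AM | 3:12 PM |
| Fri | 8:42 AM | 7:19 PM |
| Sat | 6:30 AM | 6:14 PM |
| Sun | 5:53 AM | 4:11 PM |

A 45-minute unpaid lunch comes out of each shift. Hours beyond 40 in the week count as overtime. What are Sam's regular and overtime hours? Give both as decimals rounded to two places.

Tue: 10:34 AM–6:05 PM = 7 h 31 min; less 45 min break → 6 h 46 min
Wed: 6:35 AM–6:17 PM = 11 h 42 min; less 45 min break → 10 h 57 min
Thu: 5:43 AM–3:12 PM = 9 h 29 min; less 45 min break → 8 h 44 min
Fri: 8:42 AM–7:19 PM = 10 h 37 min; less 45 min break → 9 h 52 min
Sat: 6:30 AM–6:14 PM = 11 h 44 min; less 45 min break → 10 h 59 min
Sun: 5:53 AM–4:11 PM = 10 h 18 min; less 45 min break → 9 h 33 min
Total worked: 56 h 51 min = 56.85 h.
Threshold 40 h → overtime 16 h 51 min, regular 40 h 0 min.

Regular 40.00 hours, overtime 16.85 hours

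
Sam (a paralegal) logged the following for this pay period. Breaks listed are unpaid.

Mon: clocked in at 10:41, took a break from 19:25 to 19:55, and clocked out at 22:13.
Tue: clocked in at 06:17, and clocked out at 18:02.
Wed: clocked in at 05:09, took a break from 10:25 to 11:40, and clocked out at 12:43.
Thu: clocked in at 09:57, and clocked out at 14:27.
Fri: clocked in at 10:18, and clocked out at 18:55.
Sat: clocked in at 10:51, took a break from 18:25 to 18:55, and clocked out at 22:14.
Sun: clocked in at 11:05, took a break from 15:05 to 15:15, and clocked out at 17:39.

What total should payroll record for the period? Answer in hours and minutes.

59 h 30 min

Mon: 10:41–22:13 = 11 h 32 min; less 30 min break → 11 h 2 min
Tue: 06:17–18:02 = 11 h 45 min
Wed: 05:09–12:43 = 7 h 34 min; less 75 min break → 6 h 19 min
Thu: 09:57–14:27 = 4 h 30 min
Fri: 10:18–18:55 = 8 h 37 min
Sat: 10:51–22:14 = 11 h 23 min; less 30 min break → 10 h 53 min
Sun: 11:05–17:39 = 6 h 34 min; less 10 min break → 6 h 24 min
Total: 11 h 2 min + 11 h 45 min + 6 h 19 min + 4 h 30 min + 8 h 37 min + 10 h 53 min + 6 h 24 min = 59 h 30 min.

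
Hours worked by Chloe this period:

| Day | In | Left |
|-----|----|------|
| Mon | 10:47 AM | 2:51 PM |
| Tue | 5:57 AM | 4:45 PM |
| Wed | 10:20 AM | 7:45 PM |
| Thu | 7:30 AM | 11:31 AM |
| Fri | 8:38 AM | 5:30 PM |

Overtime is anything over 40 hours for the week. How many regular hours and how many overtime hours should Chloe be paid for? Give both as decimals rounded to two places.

Regular 37.17 hours, overtime 0.00 hours

Mon: 10:47 AM–2:51 PM = 4 h 4 min
Tue: 5:57 AM–4:45 PM = 10 h 48 min
Wed: 10:20 AM–7:45 PM = 9 h 25 min
Thu: 7:30 AM–11:31 AM = 4 h 1 min
Fri: 8:38 AM–5:30 PM = 8 h 52 min
Total worked: 37 h 10 min = 37.17 h.
Threshold 40 h → overtime 0 h 0 min, regular 37 h 10 min.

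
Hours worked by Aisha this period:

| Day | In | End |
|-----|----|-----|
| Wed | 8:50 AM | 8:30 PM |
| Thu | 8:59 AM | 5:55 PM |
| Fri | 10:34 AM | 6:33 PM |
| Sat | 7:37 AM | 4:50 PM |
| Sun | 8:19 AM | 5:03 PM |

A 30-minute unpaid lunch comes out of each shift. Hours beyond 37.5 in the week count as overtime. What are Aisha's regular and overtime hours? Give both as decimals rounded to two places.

Wed: 8:50 AM–8:30 PM = 11 h 40 min; less 30 min break → 11 h 10 min
Thu: 8:59 AM–5:55 PM = 8 h 56 min; less 30 min break → 8 h 26 min
Fri: 10:34 AM–6:33 PM = 7 h 59 min; less 30 min break → 7 h 29 min
Sat: 7:37 AM–4:50 PM = 9 h 13 min; less 30 min break → 8 h 43 min
Sun: 8:19 AM–5:03 PM = 8 h 44 min; less 30 min break → 8 h 14 min
Total worked: 44 h 2 min = 44.03 h.
Threshold 37.5 h → overtime 6 h 32 min, regular 37 h 30 min.

Regular 37.50 hours, overtime 6.53 hours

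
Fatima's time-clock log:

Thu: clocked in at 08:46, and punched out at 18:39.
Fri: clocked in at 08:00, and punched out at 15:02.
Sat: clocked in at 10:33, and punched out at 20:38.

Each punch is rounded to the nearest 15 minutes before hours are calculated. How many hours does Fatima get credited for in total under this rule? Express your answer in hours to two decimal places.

27.25 hours

Thu: in 08:46→08:45, out 18:39→18:45; 10 h 0 min
Fri: in 08:00→08:00, out 15:02→15:00; 7 h 0 min
Sat: in 10:33→10:30, out 20:38→20:45; 10 h 15 min
Total credited: 27 h 15 min.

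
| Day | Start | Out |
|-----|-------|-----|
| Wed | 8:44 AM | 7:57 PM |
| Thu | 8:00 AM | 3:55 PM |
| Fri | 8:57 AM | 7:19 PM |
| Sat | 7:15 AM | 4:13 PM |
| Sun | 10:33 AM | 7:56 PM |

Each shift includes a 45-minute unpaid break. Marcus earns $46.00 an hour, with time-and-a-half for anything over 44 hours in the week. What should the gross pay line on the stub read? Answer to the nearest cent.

$2030.90

Wed: 8:44 AM–7:57 PM = 11 h 13 min; less 45 min break → 10 h 28 min
Thu: 8:00 AM–3:55 PM = 7 h 55 min; less 45 min break → 7 h 10 min
Fri: 8:57 AM–7:19 PM = 10 h 22 min; less 45 min break → 9 h 37 min
Sat: 7:15 AM–4:13 PM = 8 h 58 min; less 45 min break → 8 h 13 min
Sun: 10:33 AM–7:56 PM = 9 h 23 min; less 45 min break → 8 h 38 min
Total worked: 44 h 6 min = 2646 min.
Regular 44 h 0 min = 2640 min at $46.00/h; overtime 0 h 6 min = 6 min at $69.00/h.
Pay = (2640 × $46.00 + 6 × $69.00) ÷ 60 = $2030.90.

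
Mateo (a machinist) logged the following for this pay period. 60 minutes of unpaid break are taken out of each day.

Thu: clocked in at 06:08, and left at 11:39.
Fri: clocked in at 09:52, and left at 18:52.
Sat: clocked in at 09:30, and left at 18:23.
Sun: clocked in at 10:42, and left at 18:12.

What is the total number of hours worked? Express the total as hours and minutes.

Thu: 06:08–11:39 = 5 h 31 min; less 60 min break → 4 h 31 min
Fri: 09:52–18:52 = 9 h 0 min; less 60 min break → 8 h 0 min
Sat: 09:30–18:23 = 8 h 53 min; less 60 min break → 7 h 53 min
Sun: 10:42–18:12 = 7 h 30 min; less 60 min break → 6 h 30 min
Total: 4 h 31 min + 8 h 0 min + 7 h 53 min + 6 h 30 min = 26 h 54 min.

26 h 54 min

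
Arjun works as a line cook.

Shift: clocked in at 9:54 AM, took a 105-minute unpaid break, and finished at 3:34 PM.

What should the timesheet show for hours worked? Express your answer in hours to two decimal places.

3.92 hours

Shift: 9:54 AM–3:34 PM = 5 h 40 min; less 105 min break → 3 h 55 min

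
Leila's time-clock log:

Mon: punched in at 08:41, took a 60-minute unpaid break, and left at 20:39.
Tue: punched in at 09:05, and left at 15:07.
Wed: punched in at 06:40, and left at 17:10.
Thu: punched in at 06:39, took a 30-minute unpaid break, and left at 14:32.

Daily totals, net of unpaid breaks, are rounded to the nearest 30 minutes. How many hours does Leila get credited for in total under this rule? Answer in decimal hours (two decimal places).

Mon: 08:41–20:39 = 11 h 58 min − 60 min = 10 h 58 min → rounds to 11 h 0 min
Tue: 09:05–15:07 = 6 h 2 min → rounds to 6 h 0 min
Wed: 06:40–17:10 = 10 h 30 min → rounds to 10 h 30 min
Thu: 06:39–14:32 = 7 h 53 min − 30 min = 7 h 23 min → rounds to 7 h 30 min
Total credited: 35 h 0 min.

35.00 hours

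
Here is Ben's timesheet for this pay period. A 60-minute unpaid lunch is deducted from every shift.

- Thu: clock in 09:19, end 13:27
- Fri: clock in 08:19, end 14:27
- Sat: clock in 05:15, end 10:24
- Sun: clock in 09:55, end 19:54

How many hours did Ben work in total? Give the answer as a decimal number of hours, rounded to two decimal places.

Thu: 09:19–13:27 = 4 h 8 min; less 60 min break → 3 h 8 min
Fri: 08:19–14:27 = 6 h 8 min; less 60 min break → 5 h 8 min
Sat: 05:15–10:24 = 5 h 9 min; less 60 min break → 4 h 9 min
Sun: 09:55–19:54 = 9 h 59 min; less 60 min break → 8 h 59 min
Total: 3 h 8 min + 5 h 8 min + 4 h 9 min + 8 h 59 min = 21 h 24 min.

21.40 hours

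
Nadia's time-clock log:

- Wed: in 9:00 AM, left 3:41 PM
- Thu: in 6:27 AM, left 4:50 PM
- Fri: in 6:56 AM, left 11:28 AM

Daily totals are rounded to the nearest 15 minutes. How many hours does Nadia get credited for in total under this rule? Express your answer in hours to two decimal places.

Wed: 9:00 AM–3:41 PM = 6 h 41 min → rounds to 6 h 45 min
Thu: 6:27 AM–4:50 PM = 10 h 23 min → rounds to 10 h 30 min
Fri: 6:56 AM–11:28 AM = 4 h 32 min → rounds to 4 h 30 min
Total credited: 21 h 45 min.

21.75 hours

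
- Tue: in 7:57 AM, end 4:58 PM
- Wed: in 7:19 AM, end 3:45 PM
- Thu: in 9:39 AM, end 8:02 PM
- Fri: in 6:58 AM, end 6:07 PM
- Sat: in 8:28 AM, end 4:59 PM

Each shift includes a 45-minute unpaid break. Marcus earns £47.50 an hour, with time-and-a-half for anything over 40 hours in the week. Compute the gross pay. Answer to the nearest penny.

Tue: 7:57 AM–4:58 PM = 9 h 1 min; less 45 min break → 8 h 16 min
Wed: 7:19 AM–3:45 PM = 8 h 26 min; less 45 min break → 7 h 41 min
Thu: 9:39 AM–8:02 PM = 10 h 23 min; less 45 min break → 9 h 38 min
Fri: 6:58 AM–6:07 PM = 11 h 9 min; less 45 min break → 10 h 24 min
Sat: 8:28 AM–4:59 PM = 8 h 31 min; less 45 min break → 7 h 46 min
Total worked: 43 h 45 min = 2625 min.
Regular 40 h 0 min = 2400 min at £47.50/h; overtime 3 h 45 min = 225 min at £71.25/h.
Pay = (2400 × £47.50 + 225 × £71.25) ÷ 60 = £2167.19.

£2167.19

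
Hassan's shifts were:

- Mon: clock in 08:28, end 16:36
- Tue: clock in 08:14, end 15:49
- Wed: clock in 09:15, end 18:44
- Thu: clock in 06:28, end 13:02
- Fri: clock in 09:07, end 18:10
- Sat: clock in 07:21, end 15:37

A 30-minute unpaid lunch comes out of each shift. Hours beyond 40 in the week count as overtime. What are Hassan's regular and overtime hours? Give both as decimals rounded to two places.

Regular 40.00 hours, overtime 6.08 hours

Mon: 08:28–16:36 = 8 h 8 min; less 30 min break → 7 h 38 min
Tue: 08:14–15:49 = 7 h 35 min; less 30 min break → 7 h 5 min
Wed: 09:15–18:44 = 9 h 29 min; less 30 min break → 8 h 59 min
Thu: 06:28–13:02 = 6 h 34 min; less 30 min break → 6 h 4 min
Fri: 09:07–18:10 = 9 h 3 min; less 30 min break → 8 h 33 min
Sat: 07:21–15:37 = 8 h 16 min; less 30 min break → 7 h 46 min
Total worked: 46 h 5 min = 46.08 h.
Threshold 40 h → overtime 6 h 5 min, regular 40 h 0 min.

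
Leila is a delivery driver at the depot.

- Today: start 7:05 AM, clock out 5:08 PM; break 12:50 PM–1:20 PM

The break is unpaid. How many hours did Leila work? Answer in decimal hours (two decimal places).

Today: 7:05 AM–5:08 PM = 10 h 3 min; less 30 min break → 9 h 33 min

9.55 hours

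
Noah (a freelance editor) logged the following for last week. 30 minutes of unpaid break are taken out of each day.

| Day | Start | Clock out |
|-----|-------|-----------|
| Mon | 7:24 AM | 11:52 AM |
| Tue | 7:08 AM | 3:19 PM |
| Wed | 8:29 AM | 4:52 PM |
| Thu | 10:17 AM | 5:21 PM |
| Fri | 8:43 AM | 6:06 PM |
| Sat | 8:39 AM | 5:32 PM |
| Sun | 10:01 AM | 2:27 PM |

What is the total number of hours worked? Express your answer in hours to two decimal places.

47.30 hours

Mon: 7:24 AM–11:52 AM = 4 h 28 min; less 30 min break → 3 h 58 min
Tue: 7:08 AM–3:19 PM = 8 h 11 min; less 30 min break → 7 h 41 min
Wed: 8:29 AM–4:52 PM = 8 h 23 min; less 30 min break → 7 h 53 min
Thu: 10:17 AM–5:21 PM = 7 h 4 min; less 30 min break → 6 h 34 min
Fri: 8:43 AM–6:06 PM = 9 h 23 min; less 30 min break → 8 h 53 min
Sat: 8:39 AM–5:32 PM = 8 h 53 min; less 30 min break → 8 h 23 min
Sun: 10:01 AM–2:27 PM = 4 h 26 min; less 30 min break → 3 h 56 min
Total: 3 h 58 min + 7 h 41 min + 7 h 53 min + 6 h 34 min + 8 h 53 min + 8 h 23 min + 3 h 56 min = 47 h 18 min.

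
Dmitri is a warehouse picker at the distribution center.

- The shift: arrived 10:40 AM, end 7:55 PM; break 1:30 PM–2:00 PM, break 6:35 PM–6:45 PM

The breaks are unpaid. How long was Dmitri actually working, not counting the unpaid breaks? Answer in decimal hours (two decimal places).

The shift: 10:40 AM–7:55 PM = 9 h 15 min; less 40 min break → 8 h 35 min

8.58 hours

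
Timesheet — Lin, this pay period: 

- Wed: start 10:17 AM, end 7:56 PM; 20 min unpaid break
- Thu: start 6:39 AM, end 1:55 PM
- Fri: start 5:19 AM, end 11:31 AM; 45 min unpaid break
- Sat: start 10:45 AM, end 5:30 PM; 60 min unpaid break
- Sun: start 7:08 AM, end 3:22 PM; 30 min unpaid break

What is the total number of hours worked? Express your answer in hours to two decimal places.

35.52 hours

Wed: 10:17 AM–7:56 PM = 9 h 39 min; less 20 min break → 9 h 19 min
Thu: 6:39 AM–1:55 PM = 7 h 16 min
Fri: 5:19 AM–11:31 AM = 6 h 12 min; less 45 min break → 5 h 27 min
Sat: 10:45 AM–5:30 PM = 6 h 45 min; less 60 min break → 5 h 45 min
Sun: 7:08 AM–3:22 PM = 8 h 14 min; less 30 min break → 7 h 44 min
Total: 9 h 19 min + 7 h 16 min + 5 h 27 min + 5 h 45 min + 7 h 44 min = 35 h 31 min.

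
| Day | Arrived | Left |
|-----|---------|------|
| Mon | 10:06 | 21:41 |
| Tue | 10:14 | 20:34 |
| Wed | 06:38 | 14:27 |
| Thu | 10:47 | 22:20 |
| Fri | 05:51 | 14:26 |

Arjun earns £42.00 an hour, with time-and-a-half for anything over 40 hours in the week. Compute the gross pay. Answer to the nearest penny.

£2301.60

Mon: 10:06–21:41 = 11 h 35 min
Tue: 10:14–20:34 = 10 h 20 min
Wed: 06:38–14:27 = 7 h 49 min
Thu: 10:47–22:20 = 11 h 33 min
Fri: 05:51–14:26 = 8 h 35 min
Total worked: 49 h 52 min = 2992 min.
Regular 40 h 0 min = 2400 min at £42.00/h; overtime 9 h 52 min = 592 min at £63.00/h.
Pay = (2400 × £42.00 + 592 × £63.00) ÷ 60 = £2301.60.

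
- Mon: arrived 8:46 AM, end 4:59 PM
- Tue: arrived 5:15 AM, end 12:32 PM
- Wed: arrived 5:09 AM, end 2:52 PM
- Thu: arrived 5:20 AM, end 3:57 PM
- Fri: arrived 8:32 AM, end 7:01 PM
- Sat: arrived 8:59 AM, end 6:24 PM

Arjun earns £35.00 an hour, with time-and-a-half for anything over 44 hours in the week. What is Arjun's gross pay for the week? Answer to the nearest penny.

£2156.00

Mon: 8:46 AM–4:59 PM = 8 h 13 min
Tue: 5:15 AM–12:32 PM = 7 h 17 min
Wed: 5:09 AM–2:52 PM = 9 h 43 min
Thu: 5:20 AM–3:57 PM = 10 h 37 min
Fri: 8:32 AM–7:01 PM = 10 h 29 min
Sat: 8:59 AM–6:24 PM = 9 h 25 min
Total worked: 55 h 44 min = 3344 min.
Regular 44 h 0 min = 2640 min at £35.00/h; overtime 11 h 44 min = 704 min at £52.50/h.
Pay = (2640 × £35.00 + 704 × £52.50) ÷ 60 = £2156.00.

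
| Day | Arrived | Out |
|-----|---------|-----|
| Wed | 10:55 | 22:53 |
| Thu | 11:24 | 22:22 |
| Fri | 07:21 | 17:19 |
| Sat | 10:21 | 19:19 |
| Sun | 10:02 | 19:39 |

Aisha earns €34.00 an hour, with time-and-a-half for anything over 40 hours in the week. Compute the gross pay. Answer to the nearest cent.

Wed: 10:55–22:53 = 11 h 58 min
Thu: 11:24–22:22 = 10 h 58 min
Fri: 07:21–17:19 = 9 h 58 min
Sat: 10:21–19:19 = 8 h 58 min
Sun: 10:02–19:39 = 9 h 37 min
Total worked: 51 h 29 min = 3089 min.
Regular 40 h 0 min = 2400 min at €34.00/h; overtime 11 h 29 min = 689 min at €51.00/h.
Pay = (2400 × €34.00 + 689 × €51.00) ÷ 60 = €1945.65.

€1945.65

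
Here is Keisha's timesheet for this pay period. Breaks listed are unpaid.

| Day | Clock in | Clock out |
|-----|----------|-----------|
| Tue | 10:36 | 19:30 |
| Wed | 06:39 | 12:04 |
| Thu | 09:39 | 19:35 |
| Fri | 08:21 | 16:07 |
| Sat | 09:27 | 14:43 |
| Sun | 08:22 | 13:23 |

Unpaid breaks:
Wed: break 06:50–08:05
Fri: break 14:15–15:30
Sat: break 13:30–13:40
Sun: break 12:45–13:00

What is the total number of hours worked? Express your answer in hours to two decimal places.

Tue: 10:36–19:30 = 8 h 54 min
Wed: 06:39–12:04 = 5 h 25 min; less 75 min break → 4 h 10 min
Thu: 09:39–19:35 = 9 h 56 min
Fri: 08:21–16:07 = 7 h 46 min; less 75 min break → 6 h 31 min
Sat: 09:27–14:43 = 5 h 16 min; less 10 min break → 5 h 6 min
Sun: 08:22–13:23 = 5 h 1 min; less 15 min break → 4 h 46 min
Total: 8 h 54 min + 4 h 10 min + 9 h 56 min + 6 h 31 min + 5 h 6 min + 4 h 46 min = 39 h 23 min.

39.38 hours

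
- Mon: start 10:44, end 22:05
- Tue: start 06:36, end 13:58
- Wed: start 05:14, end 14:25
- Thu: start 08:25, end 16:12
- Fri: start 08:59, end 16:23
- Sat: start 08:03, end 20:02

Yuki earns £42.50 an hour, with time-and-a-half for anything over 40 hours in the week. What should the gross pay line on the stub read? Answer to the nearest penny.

Mon: 10:44–22:05 = 11 h 21 min
Tue: 06:36–13:58 = 7 h 22 min
Wed: 05:14–14:25 = 9 h 11 min
Thu: 08:25–16:12 = 7 h 47 min
Fri: 08:59–16:23 = 7 h 24 min
Sat: 08:03–20:02 = 11 h 59 min
Total worked: 55 h 4 min = 3304 min.
Regular 40 h 0 min = 2400 min at £42.50/h; overtime 15 h 4 min = 904 min at £63.75/h.
Pay = (2400 × £42.50 + 904 × £63.75) ÷ 60 = £2660.50.

£2660.50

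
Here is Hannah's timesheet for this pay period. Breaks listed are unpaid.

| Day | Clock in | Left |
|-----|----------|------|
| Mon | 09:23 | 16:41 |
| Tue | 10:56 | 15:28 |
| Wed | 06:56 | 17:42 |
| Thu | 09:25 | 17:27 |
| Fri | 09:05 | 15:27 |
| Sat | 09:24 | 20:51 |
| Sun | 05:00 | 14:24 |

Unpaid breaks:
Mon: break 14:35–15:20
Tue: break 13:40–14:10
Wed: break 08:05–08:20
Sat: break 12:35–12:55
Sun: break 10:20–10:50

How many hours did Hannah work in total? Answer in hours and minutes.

Mon: 09:23–16:41 = 7 h 18 min; less 45 min break → 6 h 33 min
Tue: 10:56–15:28 = 4 h 32 min; less 30 min break → 4 h 2 min
Wed: 06:56–17:42 = 10 h 46 min; less 15 min break → 10 h 31 min
Thu: 09:25–17:27 = 8 h 2 min
Fri: 09:05–15:27 = 6 h 22 min
Sat: 09:24–20:51 = 11 h 27 min; less 20 min break → 11 h 7 min
Sun: 05:00–14:24 = 9 h 24 min; less 30 min break → 8 h 54 min
Total: 6 h 33 min + 4 h 2 min + 10 h 31 min + 8 h 2 min + 6 h 22 min + 11 h 7 min + 8 h 54 min = 55 h 31 min.

55 h 31 min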